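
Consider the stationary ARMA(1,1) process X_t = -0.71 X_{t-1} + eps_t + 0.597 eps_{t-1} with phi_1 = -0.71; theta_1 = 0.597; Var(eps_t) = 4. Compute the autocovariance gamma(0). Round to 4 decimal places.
\gamma(0) = 4.1030

Multiply the model equation by X_{t-k} and take expectations. With theta_0 = psi_0 = 1 and psi_j the MA(infinity) weights, this gives
  gamma(k) - sum_i phi_i gamma(k-i) = c_k,
  c_k = sigma^2 * sum_{j=k..q} theta_j psi_{j-k}   (c_k = 0 for k > q),
using gamma(-m) = gamma(m).
psi-weights needed (psi_j = theta_j + sum_i phi_i psi_{j-i}):
  psi_1 = theta_1 + phi_1 = 0.597 + (-0.71) = -0.113
Right-hand sides:
  c_0 = sigma^2 (1 + theta_1 psi_1) = 4 * (1 + (0.597)(-0.113)) = 4 * 0.932539 = 3.730156
  c_1 = sigma^2 theta_1 = 4 * (0.597) = 2.388
  c_2 = 0
Equations for k = 0 and k = 1 (AR order 1):
  gamma(0) = phi_1 gamma(1) + c_0
  gamma(1) = phi_1 gamma(0) + c_1
Substituting the second into the first: gamma(0) (1 - phi_1^2) = c_0 + phi_1 c_1, so
  gamma(0) = (c_0 + phi_1 c_1) / (1 - phi_1^2) = (3.730156 + (-0.71)(2.388)) / (1 - (-0.71)^2) = 2.034676 / 0.4959 = 4.102997.
Therefore gamma(0) = 4.1030 (to 4 decimal places).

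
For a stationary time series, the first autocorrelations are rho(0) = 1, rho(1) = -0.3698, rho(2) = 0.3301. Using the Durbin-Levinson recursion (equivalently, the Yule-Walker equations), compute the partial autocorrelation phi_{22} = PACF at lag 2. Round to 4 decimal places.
\phi_{22} = 0.2240

The PACF at lag k is phi_{kk}, the last component of the solution
to the Yule-Walker system G_k phi = r_k where
  (G_k)_{ij} = rho(|i - j|), (r_k)_i = rho(i), i,j = 1..k.
Equivalently, Durbin-Levinson gives phi_{kk} iteratively:
  phi_{11} = rho(1)
  phi_{kk} = [rho(k) - sum_{j=1..k-1} phi_{k-1,j} rho(k-j)]
            / [1 - sum_{j=1..k-1} phi_{k-1,j} rho(j)],
  phi_{k,j} = phi_{k-1,j} - phi_{kk} phi_{k-1,k-j},  j = 1..k-1.
Step k = 1:
  phi_11 = rho(1) = -0.3698.
Step k = 2:
  phi_22 = [rho(2) - phi_11 rho(1)] / [1 - phi_11 rho(1)] = [0.3301 - (-0.3698)(-0.3698)] / [1 - (-0.3698)(-0.3698)]
         = 0.19334796 / 0.86324796 = 0.224.
Therefore phi_{22} = 0.2240.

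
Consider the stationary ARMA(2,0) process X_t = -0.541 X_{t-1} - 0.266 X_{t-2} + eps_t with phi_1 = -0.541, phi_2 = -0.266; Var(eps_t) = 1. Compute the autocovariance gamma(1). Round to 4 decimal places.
\gamma(1) = -0.5626

Multiply the model equation by X_{t-k} and take expectations. With theta_0 = psi_0 = 1 and psi_j the MA(infinity) weights, this gives
  gamma(k) - sum_i phi_i gamma(k-i) = c_k,
  c_k = sigma^2 * sum_{j=k..q} theta_j psi_{j-k}   (c_k = 0 for k > q),
using gamma(-m) = gamma(m).
Pure AR (q = 0): c_0 = sigma^2 = 1, c_k = 0 for k >= 1.
Equations for k = 0, 1, 2 (AR order 2, c_2 = 0):
  (E0) gamma(0) = phi_1 gamma(1) + phi_2 gamma(2) + c_0
  (E1) gamma(1) = phi_1 gamma(0) + phi_2 gamma(1) + c_1
  (E2) gamma(2) = phi_1 gamma(1) + phi_2 gamma(0)
From (E1): gamma(1) = A gamma(0) + B with
  A = phi_1 / (1 - phi_2) = -0.541 / 1.266 = -0.42733,   B = c_1 / (1 - phi_2) = 0 / 1.266 = 0.
Insert (E2) into (E0): gamma(0) (1 - phi_2^2) = phi_1 (1 + phi_2) gamma(1) + c_0.
  phi_1 (1 + phi_2) = (-0.541)(0.734) = -0.397094,   1 - phi_2^2 = 0.929244.
Replace gamma(1) by A gamma(0) + B and collect gamma(0):
  gamma(0) [0.929244 - (-0.397094)(-0.42733)] = c_0 = 1
  gamma(0) * 0.759554 = 1
  gamma(0) = 1 / 0.759554 = 1.316563.
  gamma(1) = A gamma(0) = (-0.42733)(1.316563) = -0.562607.
Therefore gamma(1) = -0.5626 (to 4 decimal places).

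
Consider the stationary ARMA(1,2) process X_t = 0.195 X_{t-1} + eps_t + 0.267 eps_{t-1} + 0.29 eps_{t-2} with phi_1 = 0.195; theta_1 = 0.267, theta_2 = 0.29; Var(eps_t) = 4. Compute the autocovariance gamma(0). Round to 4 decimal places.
\gamma(0) = 5.4545

Multiply the model equation by X_{t-k} and take expectations. With theta_0 = psi_0 = 1 and psi_j the MA(infinity) weights, this gives
  gamma(k) - sum_i phi_i gamma(k-i) = c_k,
  c_k = sigma^2 * sum_{j=k..q} theta_j psi_{j-k}   (c_k = 0 for k > q),
using gamma(-m) = gamma(m).
psi-weights needed (psi_j = theta_j + sum_i phi_i psi_{j-i}):
  psi_1 = theta_1 + phi_1 = 0.267 + (0.195) = 0.462
  psi_2 = theta_2 + phi_1 psi_1 = 0.29 + (0.195)(0.462) = 0.38009
Right-hand sides:
  c_0 = sigma^2 (1 + theta_1 psi_1 + theta_2 psi_2) = 4 * (1 + (0.267)(0.462) + (0.29)(0.38009)) = 4 * 1.23358 = 4.93432
  c_1 = sigma^2 (theta_1 + theta_2 psi_1) = 4 * (0.267 + (0.29)(0.462)) = 1.60392
  c_2 = sigma^2 theta_2 = 4 * (0.29) = 1.16
Equations for k = 0 and k = 1 (AR order 1):
  gamma(0) = phi_1 gamma(1) + c_0
  gamma(1) = phi_1 gamma(0) + c_1
Substituting the second into the first: gamma(0) (1 - phi_1^2) = c_0 + phi_1 c_1, so
  gamma(0) = (c_0 + phi_1 c_1) / (1 - phi_1^2) = (4.93432 + (0.195)(1.60392)) / (1 - (0.195)^2) = 5.247085 / 0.961975 = 5.454492.
Therefore gamma(0) = 5.4545 (to 4 decimal places).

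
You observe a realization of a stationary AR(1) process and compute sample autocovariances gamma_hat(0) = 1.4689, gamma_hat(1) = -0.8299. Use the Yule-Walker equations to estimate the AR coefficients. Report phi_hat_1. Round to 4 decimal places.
\hat\phi_{1} = -0.5650

The Yule-Walker equations for an AR(p) process read, in matrix form,
  Gamma_p phi = r_p,   with   (Gamma_p)_{ij} = gamma(|i - j|),
                       (r_p)_i = gamma(i),   i,j = 1..p.
Substitute the sample gammas (Toeplitz matrix and right-hand side of size 1):
  Gamma_p = [[1.4689]]
  r_p     = [-0.8299]
With p = 1 this is the single equation gamma(0) phi_1 = gamma(1):
  phi_hat_1 = gamma(1) / gamma(0) = -0.8299 / 1.4689 = -0.5650.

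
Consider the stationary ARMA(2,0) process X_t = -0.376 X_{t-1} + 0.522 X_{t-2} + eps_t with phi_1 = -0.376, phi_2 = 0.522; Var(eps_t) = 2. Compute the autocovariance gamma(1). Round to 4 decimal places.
\gamma(1) = -5.6721

Multiply the model equation by X_{t-k} and take expectations. With theta_0 = psi_0 = 1 and psi_j the MA(infinity) weights, this gives
  gamma(k) - sum_i phi_i gamma(k-i) = c_k,
  c_k = sigma^2 * sum_{j=k..q} theta_j psi_{j-k}   (c_k = 0 for k > q),
using gamma(-m) = gamma(m).
Pure AR (q = 0): c_0 = sigma^2 = 2, c_k = 0 for k >= 1.
Equations for k = 0, 1, 2 (AR order 2, c_2 = 0):
  (E0) gamma(0) = phi_1 gamma(1) + phi_2 gamma(2) + c_0
  (E1) gamma(1) = phi_1 gamma(0) + phi_2 gamma(1) + c_1
  (E2) gamma(2) = phi_1 gamma(1) + phi_2 gamma(0)
From (E1): gamma(1) = A gamma(0) + B with
  A = phi_1 / (1 - phi_2) = -0.376 / 0.478 = -0.786611,   B = c_1 / (1 - phi_2) = 0 / 0.478 = 0.
Insert (E2) into (E0): gamma(0) (1 - phi_2^2) = phi_1 (1 + phi_2) gamma(1) + c_0.
  phi_1 (1 + phi_2) = (-0.376)(1.522) = -0.572272,   1 - phi_2^2 = 0.727516.
Replace gamma(1) by A gamma(0) + B and collect gamma(0):
  gamma(0) [0.727516 - (-0.572272)(-0.786611)] = c_0 = 2
  gamma(0) * 0.277361 = 2
  gamma(0) = 2 / 0.277361 = 7.210829.
  gamma(1) = A gamma(0) = (-0.786611)(7.210829) = -5.672117.
Therefore gamma(1) = -5.6721 (to 4 decimal places).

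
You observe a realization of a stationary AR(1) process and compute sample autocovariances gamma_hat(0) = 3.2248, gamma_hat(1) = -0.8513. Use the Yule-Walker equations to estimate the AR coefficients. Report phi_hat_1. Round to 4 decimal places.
\hat\phi_{1} = -0.2640

The Yule-Walker equations for an AR(p) process read, in matrix form,
  Gamma_p phi = r_p,   with   (Gamma_p)_{ij} = gamma(|i - j|),
                       (r_p)_i = gamma(i),   i,j = 1..p.
Substitute the sample gammas (Toeplitz matrix and right-hand side of size 1):
  Gamma_p = [[3.2248]]
  r_p     = [-0.8513]
With p = 1 this is the single equation gamma(0) phi_1 = gamma(1):
  phi_hat_1 = gamma(1) / gamma(0) = -0.8513 / 3.2248 = -0.2640.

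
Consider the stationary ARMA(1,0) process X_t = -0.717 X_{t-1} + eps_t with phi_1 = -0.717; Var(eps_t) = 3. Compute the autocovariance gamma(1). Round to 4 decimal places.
\gamma(1) = -4.4267

Multiply the model equation by X_{t-k} and take expectations. With theta_0 = psi_0 = 1 and psi_j the MA(infinity) weights, this gives
  gamma(k) - sum_i phi_i gamma(k-i) = c_k,
  c_k = sigma^2 * sum_{j=k..q} theta_j psi_{j-k}   (c_k = 0 for k > q),
using gamma(-m) = gamma(m).
Pure AR (q = 0): c_0 = sigma^2 = 3, c_k = 0 for k >= 1.
Equations for k = 0 and k = 1 (AR order 1):
  gamma(0) = phi_1 gamma(1) + c_0
  gamma(1) = phi_1 gamma(0) + c_1
Substituting the second into the first: gamma(0) (1 - phi_1^2) = c_0 + phi_1 c_1, so
  gamma(0) = c_0 / (1 - phi_1^2) = 3 / (1 - (-0.717)^2) = 3 / 0.485911 = 6.17397.
  gamma(1) = phi_1 gamma(0) = (-0.717)(6.17397) = -4.426737.
Therefore gamma(1) = -4.4267 (to 4 decimal places).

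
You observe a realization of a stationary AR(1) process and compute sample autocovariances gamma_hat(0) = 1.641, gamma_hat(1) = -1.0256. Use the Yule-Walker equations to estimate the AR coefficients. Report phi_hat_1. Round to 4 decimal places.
\hat\phi_{1} = -0.6250

The Yule-Walker equations for an AR(p) process read, in matrix form,
  Gamma_p phi = r_p,   with   (Gamma_p)_{ij} = gamma(|i - j|),
                       (r_p)_i = gamma(i),   i,j = 1..p.
Substitute the sample gammas (Toeplitz matrix and right-hand side of size 1):
  Gamma_p = [[1.641]]
  r_p     = [-1.0256]
With p = 1 this is the single equation gamma(0) phi_1 = gamma(1):
  phi_hat_1 = gamma(1) / gamma(0) = -1.0256 / 1.641 = -0.6250.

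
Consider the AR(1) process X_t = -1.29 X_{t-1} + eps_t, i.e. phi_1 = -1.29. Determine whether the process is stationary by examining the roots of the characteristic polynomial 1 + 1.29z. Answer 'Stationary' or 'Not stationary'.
\text{Not stationary}

The AR(p) characteristic polynomial is P(z) = 1 + 1.29z.
Stationarity requires all roots to lie outside the unit circle, i.e. |z| > 1 for every root.
This is linear in z: 1 + (1.29) z = 0  =>  z = -1/(1.29) = -0.775194,  |z| = 0.775194.
Moduli of all roots: 0.7752.
All moduli strictly greater than 1? No.
Verdict: Not stationary.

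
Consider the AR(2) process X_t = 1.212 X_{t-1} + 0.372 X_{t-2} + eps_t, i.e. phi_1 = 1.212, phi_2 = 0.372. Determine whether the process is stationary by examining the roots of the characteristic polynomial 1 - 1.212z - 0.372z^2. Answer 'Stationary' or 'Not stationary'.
\text{Not stationary}

The AR(p) characteristic polynomial is P(z) = 1 - 1.212z - 0.372z^2.
Stationarity requires all roots to lie outside the unit circle, i.e. |z| > 1 for every root.
Set 1 + (-1.212) z + (-0.372) z^2 = 0, i.e. a z^2 + b z + c = 0 with a = -0.372, b = -1.212, c = 1.
Discriminant D = b^2 - 4ac = (-1.212)^2 - 4*(-0.372)*1 = 1.468944 - (-1.488) = 2.956944.
D >= 0, so the roots are real: z = (-b +/- sqrt(D)) / (2a) = (1.212 +/- 1.719577) / (-0.744).
  z_1 = (1.212 + 1.719577) / (-0.744) = -3.9403,   |z_1| = 3.9403.
  z_2 = (1.212 - 1.719577) / (-0.744) = 0.6822,   |z_2| = 0.6822.
Moduli of all roots: 3.9403, 0.6822.
All moduli strictly greater than 1? No.
Verdict: Not stationary.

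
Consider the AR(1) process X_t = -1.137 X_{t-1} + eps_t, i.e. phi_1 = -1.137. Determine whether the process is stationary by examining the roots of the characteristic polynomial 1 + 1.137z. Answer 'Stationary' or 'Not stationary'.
\text{Not stationary}

The AR(p) characteristic polynomial is P(z) = 1 + 1.137z.
Stationarity requires all roots to lie outside the unit circle, i.e. |z| > 1 for every root.
This is linear in z: 1 + (1.137) z = 0  =>  z = -1/(1.137) = -0.879507,  |z| = 0.879507.
Moduli of all roots: 0.8795.
All moduli strictly greater than 1? No.
Verdict: Not stationary.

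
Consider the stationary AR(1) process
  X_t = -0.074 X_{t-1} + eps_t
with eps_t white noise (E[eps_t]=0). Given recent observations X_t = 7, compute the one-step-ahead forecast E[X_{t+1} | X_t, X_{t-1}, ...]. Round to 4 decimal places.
E[X_{t+1} \mid \mathcal F_t] = -0.5180

For an AR(p) model X_t = c + sum_i phi_i X_{t-i} + eps_t, the
one-step-ahead conditional mean is
  E[X_{t+1} | X_t, ...] = c + sum_i phi_i X_{t+1-i}.
Substitute known values:
  E[X_{t+1} | ...] = (-0.074) * (7)
                   = -0.5180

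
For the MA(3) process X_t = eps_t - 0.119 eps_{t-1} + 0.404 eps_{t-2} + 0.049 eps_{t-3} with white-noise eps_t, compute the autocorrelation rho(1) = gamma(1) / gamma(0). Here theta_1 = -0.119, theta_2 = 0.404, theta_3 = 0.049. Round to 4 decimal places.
\rho(1) = -0.1248

For an MA(q) process with theta_0 = 1, the autocovariance is
  gamma(k) = sigma^2 * sum_{i=0..q-k} theta_i * theta_{i+k},
and rho(k) = gamma(k) / gamma(0). Sigma^2 cancels.
  numerator   = (1)*(-0.119) + (-0.119)*(0.404) + (0.404)*(0.049) = -0.14728.
  denominator = (1)^2 + (-0.119)^2 + (0.404)^2 + (0.049)^2 = 1.179778.
  rho(1) = -0.14728 / 1.179778 = -0.1248.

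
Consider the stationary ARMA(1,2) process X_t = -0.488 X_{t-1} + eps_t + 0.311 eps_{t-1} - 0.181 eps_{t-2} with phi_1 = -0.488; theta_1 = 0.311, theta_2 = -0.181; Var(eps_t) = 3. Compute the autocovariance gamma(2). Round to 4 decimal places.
\gamma(2) = -0.3000

Multiply the model equation by X_{t-k} and take expectations. With theta_0 = psi_0 = 1 and psi_j the MA(infinity) weights, this gives
  gamma(k) - sum_i phi_i gamma(k-i) = c_k,
  c_k = sigma^2 * sum_{j=k..q} theta_j psi_{j-k}   (c_k = 0 for k > q),
using gamma(-m) = gamma(m).
psi-weights needed (psi_j = theta_j + sum_i phi_i psi_{j-i}):
  psi_1 = theta_1 + phi_1 = 0.311 + (-0.488) = -0.177
  psi_2 = theta_2 + phi_1 psi_1 = -0.181 + (-0.488)(-0.177) = -0.094624
Right-hand sides:
  c_0 = sigma^2 (1 + theta_1 psi_1 + theta_2 psi_2) = 3 * (1 + (0.311)(-0.177) + (-0.181)(-0.094624)) = 3 * 0.96208 = 2.88624
  c_1 = sigma^2 (theta_1 + theta_2 psi_1) = 3 * (0.311 + (-0.181)(-0.177)) = 1.029111
  c_2 = sigma^2 theta_2 = 3 * (-0.181) = -0.543
Equations for k = 0 and k = 1 (AR order 1):
  gamma(0) = phi_1 gamma(1) + c_0
  gamma(1) = phi_1 gamma(0) + c_1
Substituting the second into the first: gamma(0) (1 - phi_1^2) = c_0 + phi_1 c_1, so
  gamma(0) = (c_0 + phi_1 c_1) / (1 - phi_1^2) = (2.88624 + (-0.488)(1.029111)) / (1 - (-0.488)^2) = 2.384034 / 0.761856 = 3.129244.
  gamma(1) = phi_1 gamma(0) + c_1 = (-0.488)(3.129244) + (1.029111) = -0.49796.
For k = 2: gamma(2) = phi_1 gamma(1) + c_2
  = (-0.488)(-0.49796) + (-0.543) = -0.299995.
Therefore gamma(2) = -0.3000 (to 4 decimal places).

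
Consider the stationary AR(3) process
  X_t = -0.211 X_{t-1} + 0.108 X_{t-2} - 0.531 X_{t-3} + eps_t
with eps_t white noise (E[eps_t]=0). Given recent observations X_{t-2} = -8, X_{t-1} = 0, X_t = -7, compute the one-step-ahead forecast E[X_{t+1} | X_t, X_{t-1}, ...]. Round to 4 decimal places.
E[X_{t+1} \mid \mathcal F_t] = 5.7250

For an AR(p) model X_t = c + sum_i phi_i X_{t-i} + eps_t, the
one-step-ahead conditional mean is
  E[X_{t+1} | X_t, ...] = c + sum_i phi_i X_{t+1-i}.
Substitute known values:
  E[X_{t+1} | ...] = (-0.211) * (-7) + (0.108) * (0) + (-0.531) * (-8)
                   = 5.7250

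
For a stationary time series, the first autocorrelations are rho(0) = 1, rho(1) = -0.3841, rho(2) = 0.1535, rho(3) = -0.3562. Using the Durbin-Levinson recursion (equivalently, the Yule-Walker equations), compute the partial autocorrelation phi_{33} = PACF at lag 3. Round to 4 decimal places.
\phi_{33} = -0.3460

The PACF at lag k is phi_{kk}, the last component of the solution
to the Yule-Walker system G_k phi = r_k where
  (G_k)_{ij} = rho(|i - j|), (r_k)_i = rho(i), i,j = 1..k.
Equivalently, Durbin-Levinson gives phi_{kk} iteratively:
  phi_{11} = rho(1)
  phi_{kk} = [rho(k) - sum_{j=1..k-1} phi_{k-1,j} rho(k-j)]
            / [1 - sum_{j=1..k-1} phi_{k-1,j} rho(j)],
  phi_{k,j} = phi_{k-1,j} - phi_{kk} phi_{k-1,k-j},  j = 1..k-1.
Step k = 1:
  phi_11 = rho(1) = -0.3841.
Step k = 2:
  phi_22 = [rho(2) - phi_11 rho(1)] / [1 - phi_11 rho(1)] = [0.1535 - (-0.3841)(-0.3841)] / [1 - (-0.3841)(-0.3841)]
         = 0.00596719 / 0.85246719 = 0.007.
  Update: phi_21 = phi_11 - phi_22 phi_11 = -0.3841 - (0.007)(-0.3841) = -0.381411.
Step k = 3:
  phi_33 = [rho(3) - phi_21 rho(2) - phi_22 rho(1)] / [1 - phi_21 rho(1) - phi_22 rho(2)]
    numerator   = -0.3562 - (-0.381411)(0.1535) - (0.007)(-0.3841) = -0.2949647
    denominator = 1 - (-0.381411)(-0.3841) - (0.007)(0.1535) = 0.85242542
  phi_33 = -0.2949647 / 0.85242542 = -0.346.
Therefore phi_{33} = -0.3460.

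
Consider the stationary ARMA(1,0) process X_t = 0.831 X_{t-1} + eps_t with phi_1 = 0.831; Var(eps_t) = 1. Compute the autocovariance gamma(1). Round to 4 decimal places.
\gamma(1) = 2.6855

Multiply the model equation by X_{t-k} and take expectations. With theta_0 = psi_0 = 1 and psi_j the MA(infinity) weights, this gives
  gamma(k) - sum_i phi_i gamma(k-i) = c_k,
  c_k = sigma^2 * sum_{j=k..q} theta_j psi_{j-k}   (c_k = 0 for k > q),
using gamma(-m) = gamma(m).
Pure AR (q = 0): c_0 = sigma^2 = 1, c_k = 0 for k >= 1.
Equations for k = 0 and k = 1 (AR order 1):
  gamma(0) = phi_1 gamma(1) + c_0
  gamma(1) = phi_1 gamma(0) + c_1
Substituting the second into the first: gamma(0) (1 - phi_1^2) = c_0 + phi_1 c_1, so
  gamma(0) = c_0 / (1 - phi_1^2) = 1 / (1 - (0.831)^2) = 1 / 0.309439 = 3.231655.
  gamma(1) = phi_1 gamma(0) = (0.831)(3.231655) = 2.685505.
Therefore gamma(1) = 2.6855 (to 4 decimal places).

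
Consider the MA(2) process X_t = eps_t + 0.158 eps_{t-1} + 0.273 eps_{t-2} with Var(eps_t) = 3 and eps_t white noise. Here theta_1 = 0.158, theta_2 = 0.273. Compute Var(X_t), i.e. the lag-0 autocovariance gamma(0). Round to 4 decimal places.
\gamma(0) = 3.2985

For an MA(q) process X_t = eps_t + sum_i theta_i eps_{t-i} with
Var(eps_t) = sigma^2, the variance is
  gamma(0) = sigma^2 * (1 + sum_i theta_i^2).
  sum_i theta_i^2 = (0.158)^2 + (0.273)^2 = 0.024964 + 0.074529 = 0.099493.
  gamma(0) = 3 * (1 + 0.099493) = 3 * 1.099493 = 3.298479, which rounds to 3.2985.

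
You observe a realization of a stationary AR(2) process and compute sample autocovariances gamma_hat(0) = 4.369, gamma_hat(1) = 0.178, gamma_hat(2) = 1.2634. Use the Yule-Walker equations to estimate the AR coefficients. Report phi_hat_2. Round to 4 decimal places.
\hat\phi_{2} = 0.2880

The Yule-Walker equations for an AR(p) process read, in matrix form,
  Gamma_p phi = r_p,   with   (Gamma_p)_{ij} = gamma(|i - j|),
                       (r_p)_i = gamma(i),   i,j = 1..p.
Substitute the sample gammas (Toeplitz matrix and right-hand side of size 2):
  Gamma_p = [[4.369, 0.178], [0.178, 4.369]]
  r_p     = [0.178, 1.2634]
Written out:
  4.369 phi_1 + 0.178 phi_2 = 0.178
  0.178 phi_1 + 4.369 phi_2 = 1.2634
Solve by Cramer's rule:
  det = gamma(0)^2 - gamma(1)^2 = (4.369)^2 - (0.178)^2 = 19.088161 - 0.031684 = 19.056477
  phi_hat_1 = [gamma(1) gamma(0) - gamma(1) gamma(2)] / det = [(0.178)(4.369) - (0.178)(1.2634)] / 19.056477 = 0.5527968 / 19.056477 = 0.029
  phi_hat_2 = [gamma(0) gamma(2) - gamma(1)^2] / det = [(4.369)(1.2634) - (0.178)^2] / 19.056477 = 5.4881106 / 19.056477 = 0.288
So phi_hat = [0.0290, 0.2880].
Therefore phi_hat_2 = 0.2880.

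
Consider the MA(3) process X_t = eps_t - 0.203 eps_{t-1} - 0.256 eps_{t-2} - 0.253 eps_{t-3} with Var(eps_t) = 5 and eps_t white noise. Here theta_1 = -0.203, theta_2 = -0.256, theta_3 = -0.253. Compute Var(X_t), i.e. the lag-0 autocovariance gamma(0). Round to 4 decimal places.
\gamma(0) = 5.8538

For an MA(q) process X_t = eps_t + sum_i theta_i eps_{t-i} with
Var(eps_t) = sigma^2, the variance is
  gamma(0) = sigma^2 * (1 + sum_i theta_i^2).
  sum_i theta_i^2 = (-0.203)^2 + (-0.256)^2 + (-0.253)^2 = 0.041209 + 0.065536 + 0.064009 = 0.170754.
  gamma(0) = 5 * (1 + 0.170754) = 5 * 1.170754 = 5.85377, which rounds to 5.8538.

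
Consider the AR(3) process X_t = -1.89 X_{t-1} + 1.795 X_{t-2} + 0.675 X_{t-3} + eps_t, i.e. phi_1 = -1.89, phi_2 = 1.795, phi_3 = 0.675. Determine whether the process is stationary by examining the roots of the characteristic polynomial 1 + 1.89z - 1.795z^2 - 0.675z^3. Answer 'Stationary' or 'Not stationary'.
\text{Not stationary}

The AR(p) characteristic polynomial is P(z) = 1 + 1.89z - 1.795z^2 - 0.675z^3.
Stationarity requires all roots to lie outside the unit circle, i.e. |z| > 1 for every root.
Degree 3: look for a simple real root z0 first, then factor out (1 - z/z0) and solve the remaining quadratic.
Testing z0 = -0.4: P(-0.4) = 1 + (1.89)(-0.4) + (-1.795)(-0.4)^2 + (-0.675)(-0.4)^3
  = 1 + (-0.756) + (-0.2872) + (0.0432) = 0.  So z_0 = -0.4 is a root, |z_0| = 0.4.
Divide out the factor (1 + 2.5 z) = (1 - z/z0) (since 1/z0 = -2.5):
  P(z) = (1 + 2.5 z)(1 + (-0.61) z + (-0.27) z^2)
  [check: z-coef -0.61 - (-2.5) = 1.89; z^2-coef -0.27 - (-2.5)(-0.61) = -1.795; z^3-coef -(-2.5)(-0.27) = -0.675.]
Remaining roots from the quadratic factor 1 + (-0.61) z + (-0.27) z^2:
  Set 1 + (-0.61) z + (-0.27) z^2 = 0, i.e. a z^2 + b z + c = 0 with a = -0.27, b = -0.61, c = 1.
  Discriminant D = b^2 - 4ac = (-0.61)^2 - 4*(-0.27)*1 = 0.3721 - (-1.08) = 1.4521.
  D >= 0, so the roots are real: z = (-b +/- sqrt(D)) / (2a) = (0.61 +/- 1.205031) / (-0.54).
    z_1 = (0.61 + 1.205031) / (-0.54) = -3.3612,   |z_1| = 3.3612.
    z_2 = (0.61 - 1.205031) / (-0.54) = 1.1019,   |z_2| = 1.1019.
Moduli of all roots: 0.4000, 3.3612, 1.1019.
All moduli strictly greater than 1? No.
Verdict: Not stationary.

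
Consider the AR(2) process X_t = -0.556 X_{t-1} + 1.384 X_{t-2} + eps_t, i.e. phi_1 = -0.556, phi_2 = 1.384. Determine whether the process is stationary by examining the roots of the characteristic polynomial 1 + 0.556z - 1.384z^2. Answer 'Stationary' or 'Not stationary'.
\text{Not stationary}

The AR(p) characteristic polynomial is P(z) = 1 + 0.556z - 1.384z^2.
Stationarity requires all roots to lie outside the unit circle, i.e. |z| > 1 for every root.
Set 1 + (0.556) z + (-1.384) z^2 = 0, i.e. a z^2 + b z + c = 0 with a = -1.384, b = 0.556, c = 1.
Discriminant D = b^2 - 4ac = (0.556)^2 - 4*(-1.384)*1 = 0.309136 - (-5.536) = 5.845136.
D >= 0, so the roots are real: z = (-b +/- sqrt(D)) / (2a) = (-0.556 +/- 2.417672) / (-2.768).
  z_1 = (-0.556 + 2.417672) / (-2.768) = -0.6726,   |z_1| = 0.6726.
  z_2 = (-0.556 - 2.417672) / (-2.768) = 1.0743,   |z_2| = 1.0743.
Moduli of all roots: 0.6726, 1.0743.
All moduli strictly greater than 1? No.
Verdict: Not stationary.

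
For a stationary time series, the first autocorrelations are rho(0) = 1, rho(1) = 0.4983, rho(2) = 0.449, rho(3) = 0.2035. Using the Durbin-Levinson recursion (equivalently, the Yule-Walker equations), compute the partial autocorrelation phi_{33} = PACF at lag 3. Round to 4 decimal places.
\phi_{33} = -0.1340

The PACF at lag k is phi_{kk}, the last component of the solution
to the Yule-Walker system G_k phi = r_k where
  (G_k)_{ij} = rho(|i - j|), (r_k)_i = rho(i), i,j = 1..k.
Equivalently, Durbin-Levinson gives phi_{kk} iteratively:
  phi_{11} = rho(1)
  phi_{kk} = [rho(k) - sum_{j=1..k-1} phi_{k-1,j} rho(k-j)]
            / [1 - sum_{j=1..k-1} phi_{k-1,j} rho(j)],
  phi_{k,j} = phi_{k-1,j} - phi_{kk} phi_{k-1,k-j},  j = 1..k-1.
Step k = 1:
  phi_11 = rho(1) = 0.4983.
Step k = 2:
  phi_22 = [rho(2) - phi_11 rho(1)] / [1 - phi_11 rho(1)] = [0.449 - (0.4983)(0.4983)] / [1 - (0.4983)(0.4983)]
         = 0.20069711 / 0.75169711 = 0.266992.
  Update: phi_21 = phi_11 - phi_22 phi_11 = 0.4983 - (0.266992)(0.4983) = 0.365258.
Step k = 3:
  phi_33 = [rho(3) - phi_21 rho(2) - phi_22 rho(1)] / [1 - phi_21 rho(1) - phi_22 rho(2)]
    numerator   = 0.2035 - (0.365258)(0.449) - (0.266992)(0.4983) = -0.0935429
    denominator = 1 - (0.365258)(0.4983) - (0.266992)(0.449) = 0.69811259
  phi_33 = -0.0935429 / 0.69811259 = -0.134.
Therefore phi_{33} = -0.1340.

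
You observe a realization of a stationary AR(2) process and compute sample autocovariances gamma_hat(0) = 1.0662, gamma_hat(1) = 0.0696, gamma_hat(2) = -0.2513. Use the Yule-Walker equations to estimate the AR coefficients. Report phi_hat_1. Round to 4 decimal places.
\hat\phi_{1} = 0.0810

The Yule-Walker equations for an AR(p) process read, in matrix form,
  Gamma_p phi = r_p,   with   (Gamma_p)_{ij} = gamma(|i - j|),
                       (r_p)_i = gamma(i),   i,j = 1..p.
Substitute the sample gammas (Toeplitz matrix and right-hand side of size 2):
  Gamma_p = [[1.0662, 0.0696], [0.0696, 1.0662]]
  r_p     = [0.0696, -0.2513]
Written out:
  1.0662 phi_1 + 0.0696 phi_2 = 0.0696
  0.0696 phi_1 + 1.0662 phi_2 = -0.2513
Solve by Cramer's rule:
  det = gamma(0)^2 - gamma(1)^2 = (1.0662)^2 - (0.0696)^2 = 1.13678244 - 0.00484416 = 1.13193828
  phi_hat_1 = [gamma(1) gamma(0) - gamma(1) gamma(2)] / det = [(0.0696)(1.0662) - (0.0696)(-0.2513)] / 1.13193828 = 0.091698 / 1.13193828 = 0.081
  phi_hat_2 = [gamma(0) gamma(2) - gamma(1)^2] / det = [(1.0662)(-0.2513) - (0.0696)^2] / 1.13193828 = -0.27278022 / 1.13193828 = -0.241
So phi_hat = [0.0810, -0.2410].
Therefore phi_hat_1 = 0.0810.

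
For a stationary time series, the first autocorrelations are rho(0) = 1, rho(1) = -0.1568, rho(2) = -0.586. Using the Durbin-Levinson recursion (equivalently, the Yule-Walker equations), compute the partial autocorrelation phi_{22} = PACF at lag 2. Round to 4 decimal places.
\phi_{22} = -0.6260

The PACF at lag k is phi_{kk}, the last component of the solution
to the Yule-Walker system G_k phi = r_k where
  (G_k)_{ij} = rho(|i - j|), (r_k)_i = rho(i), i,j = 1..k.
Equivalently, Durbin-Levinson gives phi_{kk} iteratively:
  phi_{11} = rho(1)
  phi_{kk} = [rho(k) - sum_{j=1..k-1} phi_{k-1,j} rho(k-j)]
            / [1 - sum_{j=1..k-1} phi_{k-1,j} rho(j)],
  phi_{k,j} = phi_{k-1,j} - phi_{kk} phi_{k-1,k-j},  j = 1..k-1.
Step k = 1:
  phi_11 = rho(1) = -0.1568.
Step k = 2:
  phi_22 = [rho(2) - phi_11 rho(1)] / [1 - phi_11 rho(1)] = [-0.586 - (-0.1568)(-0.1568)] / [1 - (-0.1568)(-0.1568)]
         = -0.61058624 / 0.97541376 = -0.626.
Therefore phi_{22} = -0.6260.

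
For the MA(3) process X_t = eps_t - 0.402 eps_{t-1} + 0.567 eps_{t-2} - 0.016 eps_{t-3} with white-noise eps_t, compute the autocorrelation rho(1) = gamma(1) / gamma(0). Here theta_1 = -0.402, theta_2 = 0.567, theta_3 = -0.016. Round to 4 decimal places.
\rho(1) = -0.4308

For an MA(q) process with theta_0 = 1, the autocovariance is
  gamma(k) = sigma^2 * sum_{i=0..q-k} theta_i * theta_{i+k},
and rho(k) = gamma(k) / gamma(0). Sigma^2 cancels.
  numerator   = (1)*(-0.402) + (-0.402)*(0.567) + (0.567)*(-0.016) = -0.639006.
  denominator = (1)^2 + (-0.402)^2 + (0.567)^2 + (-0.016)^2 = 1.483349.
  rho(1) = -0.639006 / 1.483349 = -0.4308.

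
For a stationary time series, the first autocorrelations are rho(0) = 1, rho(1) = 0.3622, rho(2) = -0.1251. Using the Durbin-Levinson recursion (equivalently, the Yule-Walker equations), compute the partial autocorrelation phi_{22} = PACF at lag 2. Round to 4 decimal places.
\phi_{22} = -0.2950

The PACF at lag k is phi_{kk}, the last component of the solution
to the Yule-Walker system G_k phi = r_k where
  (G_k)_{ij} = rho(|i - j|), (r_k)_i = rho(i), i,j = 1..k.
Equivalently, Durbin-Levinson gives phi_{kk} iteratively:
  phi_{11} = rho(1)
  phi_{kk} = [rho(k) - sum_{j=1..k-1} phi_{k-1,j} rho(k-j)]
            / [1 - sum_{j=1..k-1} phi_{k-1,j} rho(j)],
  phi_{k,j} = phi_{k-1,j} - phi_{kk} phi_{k-1,k-j},  j = 1..k-1.
Step k = 1:
  phi_11 = rho(1) = 0.3622.
Step k = 2:
  phi_22 = [rho(2) - phi_11 rho(1)] / [1 - phi_11 rho(1)] = [-0.1251 - (0.3622)(0.3622)] / [1 - (0.3622)(0.3622)]
         = -0.25628884 / 0.86881116 = -0.295.
Therefore phi_{22} = -0.2950.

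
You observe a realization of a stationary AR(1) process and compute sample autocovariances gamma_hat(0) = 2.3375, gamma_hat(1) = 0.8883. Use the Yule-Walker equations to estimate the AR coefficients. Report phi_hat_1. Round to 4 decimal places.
\hat\phi_{1} = 0.3800

The Yule-Walker equations for an AR(p) process read, in matrix form,
  Gamma_p phi = r_p,   with   (Gamma_p)_{ij} = gamma(|i - j|),
                       (r_p)_i = gamma(i),   i,j = 1..p.
Substitute the sample gammas (Toeplitz matrix and right-hand side of size 1):
  Gamma_p = [[2.3375]]
  r_p     = [0.8883]
With p = 1 this is the single equation gamma(0) phi_1 = gamma(1):
  phi_hat_1 = gamma(1) / gamma(0) = 0.8883 / 2.3375 = 0.3800.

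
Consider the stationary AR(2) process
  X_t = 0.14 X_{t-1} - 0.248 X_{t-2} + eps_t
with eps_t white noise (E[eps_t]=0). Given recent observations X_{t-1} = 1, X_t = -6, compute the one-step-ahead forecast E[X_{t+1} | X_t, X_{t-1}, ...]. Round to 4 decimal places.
E[X_{t+1} \mid \mathcal F_t] = -1.0880

For an AR(p) model X_t = c + sum_i phi_i X_{t-i} + eps_t, the
one-step-ahead conditional mean is
  E[X_{t+1} | X_t, ...] = c + sum_i phi_i X_{t+1-i}.
Substitute known values:
  E[X_{t+1} | ...] = (0.14) * (-6) + (-0.248) * (1)
                   = -1.0880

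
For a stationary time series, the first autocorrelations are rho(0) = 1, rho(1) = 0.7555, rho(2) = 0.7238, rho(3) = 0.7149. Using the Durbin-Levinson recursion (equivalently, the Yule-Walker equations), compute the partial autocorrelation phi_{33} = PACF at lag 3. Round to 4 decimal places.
\phi_{33} = 0.2500

The PACF at lag k is phi_{kk}, the last component of the solution
to the Yule-Walker system G_k phi = r_k where
  (G_k)_{ij} = rho(|i - j|), (r_k)_i = rho(i), i,j = 1..k.
Equivalently, Durbin-Levinson gives phi_{kk} iteratively:
  phi_{11} = rho(1)
  phi_{kk} = [rho(k) - sum_{j=1..k-1} phi_{k-1,j} rho(k-j)]
            / [1 - sum_{j=1..k-1} phi_{k-1,j} rho(j)],
  phi_{k,j} = phi_{k-1,j} - phi_{kk} phi_{k-1,k-j},  j = 1..k-1.
Step k = 1:
  phi_11 = rho(1) = 0.7555.
Step k = 2:
  phi_22 = [rho(2) - phi_11 rho(1)] / [1 - phi_11 rho(1)] = [0.7238 - (0.7555)(0.7555)] / [1 - (0.7555)(0.7555)]
         = 0.15301975 / 0.42921975 = 0.356507.
  Update: phi_21 = phi_11 - phi_22 phi_11 = 0.7555 - (0.356507)(0.7555) = 0.486159.
Step k = 3:
  phi_33 = [rho(3) - phi_21 rho(2) - phi_22 rho(1)] / [1 - phi_21 rho(1) - phi_22 rho(2)]
    numerator   = 0.7149 - (0.486159)(0.7238) - (0.356507)(0.7555) = 0.09367715
    denominator = 1 - (0.486159)(0.7555) - (0.356507)(0.7238) = 0.37466717
  phi_33 = 0.09367715 / 0.37466717 = 0.25.
Therefore phi_{33} = 0.2500.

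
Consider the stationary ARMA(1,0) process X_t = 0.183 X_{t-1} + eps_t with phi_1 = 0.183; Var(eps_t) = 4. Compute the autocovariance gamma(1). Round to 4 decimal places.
\gamma(1) = 0.7574

Multiply the model equation by X_{t-k} and take expectations. With theta_0 = psi_0 = 1 and psi_j the MA(infinity) weights, this gives
  gamma(k) - sum_i phi_i gamma(k-i) = c_k,
  c_k = sigma^2 * sum_{j=k..q} theta_j psi_{j-k}   (c_k = 0 for k > q),
using gamma(-m) = gamma(m).
Pure AR (q = 0): c_0 = sigma^2 = 4, c_k = 0 for k >= 1.
Equations for k = 0 and k = 1 (AR order 1):
  gamma(0) = phi_1 gamma(1) + c_0
  gamma(1) = phi_1 gamma(0) + c_1
Substituting the second into the first: gamma(0) (1 - phi_1^2) = c_0 + phi_1 c_1, so
  gamma(0) = c_0 / (1 - phi_1^2) = 4 / (1 - (0.183)^2) = 4 / 0.966511 = 4.138597.
  gamma(1) = phi_1 gamma(0) = (0.183)(4.138597) = 0.757363.
Therefore gamma(1) = 0.7574 (to 4 decimal places).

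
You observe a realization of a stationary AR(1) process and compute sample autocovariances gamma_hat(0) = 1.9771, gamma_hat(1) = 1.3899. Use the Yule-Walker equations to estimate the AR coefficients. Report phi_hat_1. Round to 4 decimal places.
\hat\phi_{1} = 0.7030

The Yule-Walker equations for an AR(p) process read, in matrix form,
  Gamma_p phi = r_p,   with   (Gamma_p)_{ij} = gamma(|i - j|),
                       (r_p)_i = gamma(i),   i,j = 1..p.
Substitute the sample gammas (Toeplitz matrix and right-hand side of size 1):
  Gamma_p = [[1.9771]]
  r_p     = [1.3899]
With p = 1 this is the single equation gamma(0) phi_1 = gamma(1):
  phi_hat_1 = gamma(1) / gamma(0) = 1.3899 / 1.9771 = 0.7030.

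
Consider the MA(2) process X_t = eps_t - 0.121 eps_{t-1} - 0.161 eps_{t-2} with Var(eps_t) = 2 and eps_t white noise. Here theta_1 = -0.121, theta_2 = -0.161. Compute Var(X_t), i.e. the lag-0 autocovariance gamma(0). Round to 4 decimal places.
\gamma(0) = 2.0811

For an MA(q) process X_t = eps_t + sum_i theta_i eps_{t-i} with
Var(eps_t) = sigma^2, the variance is
  gamma(0) = sigma^2 * (1 + sum_i theta_i^2).
  sum_i theta_i^2 = (-0.121)^2 + (-0.161)^2 = 0.014641 + 0.025921 = 0.040562.
  gamma(0) = 2 * (1 + 0.040562) = 2 * 1.040562 = 2.081124, which rounds to 2.0811.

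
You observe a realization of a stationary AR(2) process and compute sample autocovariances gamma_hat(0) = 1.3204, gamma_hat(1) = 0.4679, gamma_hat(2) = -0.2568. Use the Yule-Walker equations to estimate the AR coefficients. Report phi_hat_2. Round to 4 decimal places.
\hat\phi_{2} = -0.3660

The Yule-Walker equations for an AR(p) process read, in matrix form,
  Gamma_p phi = r_p,   with   (Gamma_p)_{ij} = gamma(|i - j|),
                       (r_p)_i = gamma(i),   i,j = 1..p.
Substitute the sample gammas (Toeplitz matrix and right-hand side of size 2):
  Gamma_p = [[1.3204, 0.4679], [0.4679, 1.3204]]
  r_p     = [0.4679, -0.2568]
Written out:
  1.3204 phi_1 + 0.4679 phi_2 = 0.4679
  0.4679 phi_1 + 1.3204 phi_2 = -0.2568
Solve by Cramer's rule:
  det = gamma(0)^2 - gamma(1)^2 = (1.3204)^2 - (0.4679)^2 = 1.74345616 - 0.21893041 = 1.52452575
  phi_hat_1 = [gamma(1) gamma(0) - gamma(1) gamma(2)] / det = [(0.4679)(1.3204) - (0.4679)(-0.2568)] / 1.52452575 = 0.73797188 / 1.52452575 = 0.4841
  phi_hat_2 = [gamma(0) gamma(2) - gamma(1)^2] / det = [(1.3204)(-0.2568) - (0.4679)^2] / 1.52452575 = -0.55800913 / 1.52452575 = -0.366
So phi_hat = [0.4841, -0.3660].
Therefore phi_hat_2 = -0.3660.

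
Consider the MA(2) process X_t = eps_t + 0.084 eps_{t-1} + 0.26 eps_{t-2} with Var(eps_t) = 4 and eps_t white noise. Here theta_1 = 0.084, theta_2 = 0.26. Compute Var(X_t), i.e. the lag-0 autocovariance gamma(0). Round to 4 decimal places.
\gamma(0) = 4.2986

For an MA(q) process X_t = eps_t + sum_i theta_i eps_{t-i} with
Var(eps_t) = sigma^2, the variance is
  gamma(0) = sigma^2 * (1 + sum_i theta_i^2).
  sum_i theta_i^2 = (0.084)^2 + (0.26)^2 = 0.007056 + 0.0676 = 0.074656.
  gamma(0) = 4 * (1 + 0.074656) = 4 * 1.074656 = 4.298624, which rounds to 4.2986.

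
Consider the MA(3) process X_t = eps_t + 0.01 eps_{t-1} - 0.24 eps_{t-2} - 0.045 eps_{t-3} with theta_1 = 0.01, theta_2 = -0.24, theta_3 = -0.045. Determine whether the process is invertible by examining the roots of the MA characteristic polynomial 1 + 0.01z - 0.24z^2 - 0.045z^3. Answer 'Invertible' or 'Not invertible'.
\text{Invertible}

The MA(q) characteristic polynomial is P(z) = 1 + 0.01z - 0.24z^2 - 0.045z^3.
Invertibility requires all roots to lie outside the unit circle, i.e. |z| > 1 for every root.
Degree 3: look for a simple real root z0 first, then factor out (1 - z/z0) and solve the remaining quadratic.
Testing z0 = -4: P(-4) = 1 + (0.01)(-4) + (-0.24)(-4)^2 + (-0.045)(-4)^3
  = 1 + (-0.04) + (-3.84) + (2.88) = 0.  So z_0 = -4 is a root, |z_0| = 4.
Divide out the factor (1 + 0.25 z) = (1 - z/z0) (since 1/z0 = -0.25):
  P(z) = (1 + 0.25 z)(1 + (-0.24) z + (-0.18) z^2)
  [check: z-coef -0.24 - (-0.25) = 0.01; z^2-coef -0.18 - (-0.25)(-0.24) = -0.24; z^3-coef -(-0.25)(-0.18) = -0.045.]
Remaining roots from the quadratic factor 1 + (-0.24) z + (-0.18) z^2:
  Set 1 + (-0.24) z + (-0.18) z^2 = 0, i.e. a z^2 + b z + c = 0 with a = -0.18, b = -0.24, c = 1.
  Discriminant D = b^2 - 4ac = (-0.24)^2 - 4*(-0.18)*1 = 0.0576 - (-0.72) = 0.7776.
  D >= 0, so the roots are real: z = (-b +/- sqrt(D)) / (2a) = (0.24 +/- 0.881816) / (-0.36).
    z_1 = (0.24 + 0.881816) / (-0.36) = -3.1162,   |z_1| = 3.1162.
    z_2 = (0.24 - 0.881816) / (-0.36) = 1.7828,   |z_2| = 1.7828.
Moduli of all roots: 4.0000, 3.1162, 1.7828.
All moduli strictly greater than 1? Yes.
Verdict: Invertible.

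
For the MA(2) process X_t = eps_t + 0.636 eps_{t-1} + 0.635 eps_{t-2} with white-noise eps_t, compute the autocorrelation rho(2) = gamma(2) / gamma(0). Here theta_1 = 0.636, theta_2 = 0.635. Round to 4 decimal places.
\rho(2) = 0.3513

For an MA(q) process with theta_0 = 1, the autocovariance is
  gamma(k) = sigma^2 * sum_{i=0..q-k} theta_i * theta_{i+k},
and rho(k) = gamma(k) / gamma(0). Sigma^2 cancels.
  numerator   = (1)*(0.635) = 0.635.
  denominator = (1)^2 + (0.636)^2 + (0.635)^2 = 1.807721.
  rho(2) = 0.635 / 1.807721 = 0.3513.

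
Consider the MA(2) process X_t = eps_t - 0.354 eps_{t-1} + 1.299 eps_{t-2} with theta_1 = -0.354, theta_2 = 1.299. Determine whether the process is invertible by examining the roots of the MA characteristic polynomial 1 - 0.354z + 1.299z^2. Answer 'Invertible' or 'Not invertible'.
\text{Not invertible}

The MA(q) characteristic polynomial is P(z) = 1 - 0.354z + 1.299z^2.
Invertibility requires all roots to lie outside the unit circle, i.e. |z| > 1 for every root.
Set 1 + (-0.354) z + (1.299) z^2 = 0, i.e. a z^2 + b z + c = 0 with a = 1.299, b = -0.354, c = 1.
Discriminant D = b^2 - 4ac = (-0.354)^2 - 4*(1.299)*1 = 0.125316 - (5.196) = -5.070684.
D < 0, so the roots are the complex-conjugate pair z = (-b +/- i sqrt(-D)) / (2a) = 0.1363 +/- 0.8668i.
For a conjugate pair |z|^2 = z * conj(z) = (product of roots) = c/a = 1/(1.299) = 0.769823, so |z| = sqrt(0.769823) = 0.8774 for both roots.
Moduli of all roots: 0.8774, 0.8774.
All moduli strictly greater than 1? No.
Verdict: Not invertible.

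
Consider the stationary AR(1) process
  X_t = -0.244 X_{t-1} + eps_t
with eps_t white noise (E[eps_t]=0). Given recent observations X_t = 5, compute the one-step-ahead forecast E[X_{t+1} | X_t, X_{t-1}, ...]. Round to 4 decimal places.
E[X_{t+1} \mid \mathcal F_t] = -1.2200

For an AR(p) model X_t = c + sum_i phi_i X_{t-i} + eps_t, the
one-step-ahead conditional mean is
  E[X_{t+1} | X_t, ...] = c + sum_i phi_i X_{t+1-i}.
Substitute known values:
  E[X_{t+1} | ...] = (-0.244) * (5)
                   = -1.2200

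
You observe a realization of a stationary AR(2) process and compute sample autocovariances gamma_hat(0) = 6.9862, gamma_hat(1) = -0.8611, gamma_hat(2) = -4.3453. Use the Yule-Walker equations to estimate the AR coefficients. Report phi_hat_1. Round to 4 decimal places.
\hat\phi_{1} = -0.2030

The Yule-Walker equations for an AR(p) process read, in matrix form,
  Gamma_p phi = r_p,   with   (Gamma_p)_{ij} = gamma(|i - j|),
                       (r_p)_i = gamma(i),   i,j = 1..p.
Substitute the sample gammas (Toeplitz matrix and right-hand side of size 2):
  Gamma_p = [[6.9862, -0.8611], [-0.8611, 6.9862]]
  r_p     = [-0.8611, -4.3453]
Written out:
  6.9862 phi_1 - 0.8611 phi_2 = -0.8611
  -0.8611 phi_1 + 6.9862 phi_2 = -4.3453
Solve by Cramer's rule:
  det = gamma(0)^2 - gamma(1)^2 = (6.9862)^2 - (-0.8611)^2 = 48.80699044 - 0.74149321 = 48.06549723
  phi_hat_1 = [gamma(1) gamma(0) - gamma(1) gamma(2)] / det = [(-0.8611)(6.9862) - (-0.8611)(-4.3453)] / 48.06549723 = -9.75755465 / 48.06549723 = -0.203
  phi_hat_2 = [gamma(0) gamma(2) - gamma(1)^2] / det = [(6.9862)(-4.3453) - (-0.8611)^2] / 48.06549723 = -31.09862807 / 48.06549723 = -0.647
So phi_hat = [-0.2030, -0.6470].
Therefore phi_hat_1 = -0.2030.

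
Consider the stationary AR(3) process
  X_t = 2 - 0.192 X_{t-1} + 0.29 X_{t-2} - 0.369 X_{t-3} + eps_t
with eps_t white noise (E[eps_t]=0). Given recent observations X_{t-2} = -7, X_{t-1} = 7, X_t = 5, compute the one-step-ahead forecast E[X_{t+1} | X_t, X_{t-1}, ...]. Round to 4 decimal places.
E[X_{t+1} \mid \mathcal F_t] = 5.6530

For an AR(p) model X_t = c + sum_i phi_i X_{t-i} + eps_t, the
one-step-ahead conditional mean is
  E[X_{t+1} | X_t, ...] = c + sum_i phi_i X_{t+1-i}.
Substitute known values:
  E[X_{t+1} | ...] = 2 + (-0.192) * (5) + (0.29) * (7) + (-0.369) * (-7)
                   = 5.6530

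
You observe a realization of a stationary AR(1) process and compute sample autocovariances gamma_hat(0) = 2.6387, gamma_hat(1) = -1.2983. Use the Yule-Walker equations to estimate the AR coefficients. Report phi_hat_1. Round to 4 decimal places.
\hat\phi_{1} = -0.4920

The Yule-Walker equations for an AR(p) process read, in matrix form,
  Gamma_p phi = r_p,   with   (Gamma_p)_{ij} = gamma(|i - j|),
                       (r_p)_i = gamma(i),   i,j = 1..p.
Substitute the sample gammas (Toeplitz matrix and right-hand side of size 1):
  Gamma_p = [[2.6387]]
  r_p     = [-1.2983]
With p = 1 this is the single equation gamma(0) phi_1 = gamma(1):
  phi_hat_1 = gamma(1) / gamma(0) = -1.2983 / 2.6387 = -0.4920.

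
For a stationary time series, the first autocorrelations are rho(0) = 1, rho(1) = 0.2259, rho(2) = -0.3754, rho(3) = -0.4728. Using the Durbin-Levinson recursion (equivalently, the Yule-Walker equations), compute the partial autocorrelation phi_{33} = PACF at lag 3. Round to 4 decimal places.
\phi_{33} = -0.3280

The PACF at lag k is phi_{kk}, the last component of the solution
to the Yule-Walker system G_k phi = r_k where
  (G_k)_{ij} = rho(|i - j|), (r_k)_i = rho(i), i,j = 1..k.
Equivalently, Durbin-Levinson gives phi_{kk} iteratively:
  phi_{11} = rho(1)
  phi_{kk} = [rho(k) - sum_{j=1..k-1} phi_{k-1,j} rho(k-j)]
            / [1 - sum_{j=1..k-1} phi_{k-1,j} rho(j)],
  phi_{k,j} = phi_{k-1,j} - phi_{kk} phi_{k-1,k-j},  j = 1..k-1.
Step k = 1:
  phi_11 = rho(1) = 0.2259.
Step k = 2:
  phi_22 = [rho(2) - phi_11 rho(1)] / [1 - phi_11 rho(1)] = [-0.3754 - (0.2259)(0.2259)] / [1 - (0.2259)(0.2259)]
         = -0.42643081 / 0.94896919 = -0.449362.
  Update: phi_21 = phi_11 - phi_22 phi_11 = 0.2259 - (-0.449362)(0.2259) = 0.327411.
Step k = 3:
  phi_33 = [rho(3) - phi_21 rho(2) - phi_22 rho(1)] / [1 - phi_21 rho(1) - phi_22 rho(2)]
    numerator   = -0.4728 - (0.327411)(-0.3754) - (-0.449362)(0.2259) = -0.24837904
    denominator = 1 - (0.327411)(0.2259) - (-0.449362)(-0.3754) = 0.75734734
  phi_33 = -0.24837904 / 0.75734734 = -0.328.
Therefore phi_{33} = -0.3280.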